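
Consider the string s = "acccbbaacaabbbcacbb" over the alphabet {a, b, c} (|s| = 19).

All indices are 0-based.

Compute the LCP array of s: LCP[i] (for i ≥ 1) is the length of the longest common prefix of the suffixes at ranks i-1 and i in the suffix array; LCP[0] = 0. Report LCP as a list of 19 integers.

[0, 2, 1, 1, 2, 2, 0, 1, 1, 2, 2, 2, 1, 0, 2, 1, 3, 1, 2]

sorted suffixes:
  #0 SA[0]=9  'aabbbcacbb'
  #1 SA[1]=6  'aacaabbbcacbb'
  #2 SA[2]=10  'abbbcacbb'
  #3 SA[3]=7  'acaabbbcacbb'
  #4 SA[4]=15  'acbb'
  #5 SA[5]=0  'acccbbaacaabbbcacbb'
  #6 SA[6]=18  'b'
  #7 SA[7]=5  'baacaabbbcacbb'
  #8 SA[8]=17  'bb'
  #9 SA[9]=4  'bbaacaabbbcacbb'
  #10 SA[10]=11  'bbbcacbb'
  #11 SA[11]=12  'bbcacbb'
  #12 SA[12]=13  'bcacbb'
  #13 SA[13]=8  'caabbbcacbb'
  #14 SA[14]=14  'cacbb'
  #15 SA[15]=16  'cbb'
  #16 SA[16]=3  'cbbaacaabbbcacbb'
  #17 SA[17]=2  'ccbbaacaabbbcacbb'
  #18 SA[18]=1  'cccbbaacaabbbcacbb'

SA = [9, 6, 10, 7, 15, 0, 18, 5, 17, 4, 11, 12, 13, 8, 14, 16, 3, 2, 1]
i: (SA[i-1],SA[i]) lcp shared
  1: (9,6) 2 'aa'
  2: (6,10) 1 'a'
  3: (10,7) 1 'a'
  4: (7,15) 2 'ac'
  5: (15,0) 2 'ac'
  6: (0,18) 0 ''
  7: (18,5) 1 'b'
  8: (5,17) 1 'b'
  9: (17,4) 2 'bb'
  10: (4,11) 2 'bb'
  11: (11,12) 2 'bb'
  12: (12,13) 1 'b'
  13: (13,8) 0 ''
  14: (8,14) 2 'ca'
  15: (14,16) 1 'c'
  16: (16,3) 3 'cbb'
  17: (3,2) 1 'c'
  18: (2,1) 2 'cc'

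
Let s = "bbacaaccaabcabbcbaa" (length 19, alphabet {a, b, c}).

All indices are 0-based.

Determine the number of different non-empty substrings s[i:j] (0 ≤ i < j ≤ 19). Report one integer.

rank | idx | suffix
   0 |  18 | a
   1 |  17 | aa
   2 |   8 | aabcabbcbaa
   3 |   4 | aaccaabcabbcbaa
   4 |  12 | abbcbaa
   5 |   9 | abcabbcbaa
   6 |   2 | acaaccaabcabbcbaa
   7 |   5 | accaabcabbcbaa
   8 |  16 | baa
   9 |   1 | bacaaccaabcabbcbaa
  10 |   0 | bbacaaccaabcabbcbaa
  11 |  13 | bbcbaa
  12 |  10 | bcabbcbaa
  13 |  14 | bcbaa
  14 |   7 | caabcabbcbaa
  15 |   3 | caaccaabcabbcbaa
  16 |  11 | cabbcbaa
  17 |  15 | cbaa
  18 |   6 | ccaabcabbcbaa

SA = [18, 17, 8, 4, 12, 9, 2, 5, 16, 1, 0, 13, 10, 14, 7, 3, 11, 15, 6]
[i] adj suffixes → lcp
  [1] 18/17 → 1 ('a')
  [2] 17/8 → 2 ('aa')
  [3] 8/4 → 2 ('aa')
  [4] 4/12 → 1 ('a')
  [5] 12/9 → 2 ('ab')
  [6] 9/2 → 1 ('a')
  [7] 2/5 → 2 ('ac')
  [8] 5/16 → 0 ('')
  [9] 16/1 → 2 ('ba')
  [10] 1/0 → 1 ('b')
  [11] 0/13 → 2 ('bb')
  [12] 13/10 → 1 ('b')
  [13] 10/14 → 2 ('bc')
  [14] 14/7 → 0 ('')
  [15] 7/3 → 3 ('caa')
  [16] 3/11 → 2 ('ca')
  [17] 11/15 → 1 ('c')
  [18] 15/6 → 1 ('c')

n(n+1)/2 = 19·20/2 = 190
Σ LCP = 0 + 1 + 2 + 2 + 1 + 2 + 1 + 2 + 0 + 2 + 1 + 2 + 1 + 2 + 0 + 3 + 2 + 1 + 1 = 26
distinct = 190 − 26 = 164

164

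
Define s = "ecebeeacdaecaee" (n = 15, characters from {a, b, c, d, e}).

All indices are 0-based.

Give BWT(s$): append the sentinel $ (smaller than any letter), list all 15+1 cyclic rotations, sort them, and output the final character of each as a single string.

eedceeaeceeca$ab

rank  rotation          last
    0  $ecebeeacdaecaee  e
    1  acdaecaee$ecebee  e
    2  aecaee$ecebeeacd  d
    3  aee$ecebeeacdaec  c
    4  beeacdaecaee$ece  e
    5  caee$ecebeeacdae  e
    6  cdaecaee$ecebeea  a
    7  cebeeacdaecaee$e  e
    8  daecaee$ecebeeac  c
    9  e$ecebeeacdaecae  e
   10  eacdaecaee$ecebe  e
   11  ebeeacdaecaee$ec  c
   12  ecaee$ecebeeacda  a
   13  ecebeeacdaecaee$  $
   14  ee$ecebeeacdaeca  a
   15  eeacdaecaee$eceb  b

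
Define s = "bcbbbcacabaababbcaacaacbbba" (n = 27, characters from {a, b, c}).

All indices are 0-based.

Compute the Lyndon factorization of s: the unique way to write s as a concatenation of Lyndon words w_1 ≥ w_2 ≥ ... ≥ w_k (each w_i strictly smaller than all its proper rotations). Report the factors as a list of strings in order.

emit factor 1: 'bc' (i=0, period=2)
emit factor 2: 'bbbc' (i=2, period=4)
emit factor 3: 'ac' (i=6, period=2)
emit factor 4: 'ab' (i=8, period=2)
emit factor 5: 'aababbcaacaacbbb' (i=10, period=16)
emit factor 6: 'a' (i=26, period=1)

["bc", "bbbc", "ac", "ab", "aababbcaacaacbbb", "a"]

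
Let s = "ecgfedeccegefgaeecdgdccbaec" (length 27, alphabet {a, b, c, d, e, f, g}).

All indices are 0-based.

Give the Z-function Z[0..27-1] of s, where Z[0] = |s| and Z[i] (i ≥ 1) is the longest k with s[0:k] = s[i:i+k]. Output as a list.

Z[0]=27
i=1: i≥r, start 0; Z[1]=0
i=2: i≥r, start 0; Z[2]=0
i=3: i≥r, start 0; Z[3]=0
i=4: i≥r, start 0; Z[4]=1 extend→box=[4,5)
i=5: i≥r, start 0; Z[5]=0
i=6: i≥r, start 0; Z[6]=2 extend→box=[6,8)
i=7: min(r-i=1, Z[1]=0)=0; Z[7]=0
i=8: i≥r, start 0; Z[8]=0
i=9: i≥r, start 0; Z[9]=1 extend→box=[9,10)
i=10: i≥r, start 0; Z[10]=0
i=11: i≥r, start 0; Z[11]=1 extend→box=[11,12)
i=12: i≥r, start 0; Z[12]=0
i=13: i≥r, start 0; Z[13]=0
i=14: i≥r, start 0; Z[14]=0
i=15: i≥r, start 0; Z[15]=1 extend→box=[15,16)
i=16: i≥r, start 0; Z[16]=2 extend→box=[16,18)
i=17: min(r-i=1, Z[1]=0)=0; Z[17]=0
i=18: i≥r, start 0; Z[18]=0
i=19: i≥r, start 0; Z[19]=0
i=20: i≥r, start 0; Z[20]=0
i=21: i≥r, start 0; Z[21]=0
i=22: i≥r, start 0; Z[22]=0
i=23: i≥r, start 0; Z[23]=0
i=24: i≥r, start 0; Z[24]=0
i=25: i≥r, start 0; Z[25]=2 extend→box=[25,27)
i=26: min(r-i=1, Z[1]=0)=0; Z[26]=0

[27, 0, 0, 0, 1, 0, 2, 0, 0, 1, 0, 1, 0, 0, 0, 1, 2, 0, 0, 0, 0, 0, 0, 0, 0, 2, 0]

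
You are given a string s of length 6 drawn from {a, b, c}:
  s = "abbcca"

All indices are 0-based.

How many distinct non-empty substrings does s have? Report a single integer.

18

sorted suffixes:
  #0 SA[0]=5  'a'
  #1 SA[1]=0  'abbcca'
  #2 SA[2]=1  'bbcca'
  #3 SA[3]=2  'bcca'
  #4 SA[4]=4  'ca'
  #5 SA[5]=3  'cca'

SA = [5, 0, 1, 2, 4, 3]
[i] adj suffixes → lcp
  [1] 5/0 → 1 ('a')
  [2] 0/1 → 0 ('')
  [3] 1/2 → 1 ('b')
  [4] 2/4 → 0 ('')
  [5] 4/3 → 1 ('c')

n(n+1)/2 = 6·7/2 = 21
Σ LCP = 0 + 1 + 0 + 1 + 0 + 1 = 3
distinct = 21 − 3 = 18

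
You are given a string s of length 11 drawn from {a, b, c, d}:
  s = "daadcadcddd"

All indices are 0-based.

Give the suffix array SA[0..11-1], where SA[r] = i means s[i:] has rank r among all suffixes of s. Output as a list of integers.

[1, 2, 5, 4, 7, 10, 0, 3, 6, 9, 8]

rank→(start, suffix):
  0 → (1, 'aadcadcddd')
  1 → (2, 'adcadcddd')
  2 → (5, 'adcddd')
  3 → (4, 'cadcddd')
  4 → (7, 'cddd')
  5 → (10, 'd')
  6 → (0, 'daadcadcddd')
  7 → (3, 'dcadcddd')
  8 → (6, 'dcddd')
  9 → (9, 'dd')
  10 → (8, 'ddd')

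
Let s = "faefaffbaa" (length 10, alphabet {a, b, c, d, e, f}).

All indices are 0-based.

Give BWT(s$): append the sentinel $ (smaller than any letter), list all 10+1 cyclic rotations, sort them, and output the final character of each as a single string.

rank  rotation     last
    0  $faefaffbaa  a
    1  a$faefaffba  a
    2  aa$faefaffb  b
    3  aefaffbaa$f  f
    4  affbaa$faef  f
    5  baa$faefaff  f
    6  efaffbaa$fa  a
    7  faefaffbaa$  $
    8  faffbaa$fae  e
    9  fbaa$faefaf  f
   10  ffbaa$faefa  a

aabfffa$efa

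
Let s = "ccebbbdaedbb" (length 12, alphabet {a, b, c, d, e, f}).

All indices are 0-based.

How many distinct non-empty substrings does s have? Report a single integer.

69

rank | idx | suffix
   0 |   7 | aedbb
   1 |  11 | b
   2 |  10 | bb
   3 |   3 | bbbdaedbb
   4 |   4 | bbdaedbb
   5 |   5 | bdaedbb
   6 |   0 | ccebbbdaedbb
   7 |   1 | cebbbdaedbb
   8 |   6 | daedbb
   9 |   9 | dbb
  10 |   2 | ebbbdaedbb
  11 |   8 | edbb

SA = [7, 11, 10, 3, 4, 5, 0, 1, 6, 9, 2, 8]
i: (SA[i-1],SA[i]) lcp shared
  1: (7,11) 0 ''
  2: (11,10) 1 'b'
  3: (10,3) 2 'bb'
  4: (3,4) 2 'bb'
  5: (4,5) 1 'b'
  6: (5,0) 0 ''
  7: (0,1) 1 'c'
  8: (1,6) 0 ''
  9: (6,9) 1 'd'
  10: (9,2) 0 ''
  11: (2,8) 1 'e'

n(n+1)/2 = 12·13/2 = 78
Σ LCP = 0 + 0 + 1 + 2 + 2 + 1 + 0 + 1 + 0 + 1 + 0 + 1 = 9
distinct = 78 − 9 = 69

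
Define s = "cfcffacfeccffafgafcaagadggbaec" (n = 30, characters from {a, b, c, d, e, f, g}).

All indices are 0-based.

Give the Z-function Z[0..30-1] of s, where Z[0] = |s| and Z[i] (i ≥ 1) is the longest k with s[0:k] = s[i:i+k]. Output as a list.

[30, 0, 2, 0, 0, 0, 2, 0, 0, 1, 2, 0, 0, 0, 0, 0, 0, 0, 1, 0, 0, 0, 0, 0, 0, 0, 0, 0, 0, 1]

Z[0]=30
i=1: i≥r, start 0; Z[1]=0
i=2: i≥r, start 0; Z[2]=2 scan→box=[2,4)
i=3: min(r-i=1, Z[1]=0)=0; Z[3]=0
i=4: i≥r, start 0; Z[4]=0
i=5: i≥r, start 0; Z[5]=0
i=6: i≥r, start 0; Z[6]=2 scan→box=[6,8)
i=7: min(r-i=1, Z[1]=0)=0; Z[7]=0
i=8: i≥r, start 0; Z[8]=0
i=9: i≥r, start 0; Z[9]=1 scan→box=[9,10)
i=10: i≥r, start 0; Z[10]=2 scan→box=[10,12)
i=11: min(r-i=1, Z[1]=0)=0; Z[11]=0
i=12: i≥r, start 0; Z[12]=0
i=13: i≥r, start 0; Z[13]=0
i=14: i≥r, start 0; Z[14]=0
i=15: i≥r, start 0; Z[15]=0
i=16: i≥r, start 0; Z[16]=0
i=17: i≥r, start 0; Z[17]=0
i=18: i≥r, start 0; Z[18]=1 scan→box=[18,19)
i=19: i≥r, start 0; Z[19]=0
i=20: i≥r, start 0; Z[20]=0
i=21: i≥r, start 0; Z[21]=0
i=22: i≥r, start 0; Z[22]=0
i=23: i≥r, start 0; Z[23]=0
i=24: i≥r, start 0; Z[24]=0
i=25: i≥r, start 0; Z[25]=0
i=26: i≥r, start 0; Z[26]=0
i=27: i≥r, start 0; Z[27]=0
i=28: i≥r, start 0; Z[28]=0
i=29: i≥r, start 0; Z[29]=1 scan→box=[29,30)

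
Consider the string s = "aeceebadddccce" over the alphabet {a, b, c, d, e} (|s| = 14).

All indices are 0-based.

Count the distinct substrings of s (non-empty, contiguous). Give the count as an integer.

rank→(start, suffix):
  0 → (6, 'adddccce')
  1 → (0, 'aeceebadddccce')
  2 → (5, 'badddccce')
  3 → (10, 'ccce')
  4 → (11, 'cce')
  5 → (12, 'ce')
  6 → (2, 'ceebadddccce')
  7 → (9, 'dccce')
  8 → (8, 'ddccce')
  9 → (7, 'dddccce')
  10 → (13, 'e')
  11 → (4, 'ebadddccce')
  12 → (1, 'eceebadddccce')
  13 → (3, 'eebadddccce')

SA = [6, 0, 5, 10, 11, 12, 2, 9, 8, 7, 13, 4, 1, 3]
rank  pair      lcp
   1  s[6:],s[0:]  1  'a'
   2  s[0:],s[5:]  0  ''
   3  s[5:],s[10:]  0  ''
   4  s[10:],s[11:]  2  'cc'
   5  s[11:],s[12:]  1  'c'
   6  s[12:],s[2:]  2  'ce'
   7  s[2:],s[9:]  0  ''
   8  s[9:],s[8:]  1  'd'
   9  s[8:],s[7:]  2  'dd'
  10  s[7:],s[13:]  0  ''
  11  s[13:],s[4:]  1  'e'
  12  s[4:],s[1:]  1  'e'
  13  s[1:],s[3:]  1  'e'

n(n+1)/2 = 14·15/2 = 105
Σ LCP = 0 + 1 + 0 + 0 + 2 + 1 + 2 + 0 + 1 + 2 + 0 + 1 + 1 + 1 = 12
distinct = 105 − 12 = 93

93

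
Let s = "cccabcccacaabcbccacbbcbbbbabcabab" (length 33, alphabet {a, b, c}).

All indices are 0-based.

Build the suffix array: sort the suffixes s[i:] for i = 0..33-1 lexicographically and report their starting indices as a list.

[10, 31, 29, 26, 11, 3, 8, 17, 32, 30, 25, 24, 23, 22, 19, 27, 20, 12, 14, 4, 9, 28, 2, 7, 16, 21, 18, 13, 1, 6, 15, 0, 5]

rank | idx | suffix
   0 |  10 | aabcbccacbbcbbbbabcabab
   1 |  31 | ab
   2 |  29 | abab
   3 |  26 | abcabab
   4 |  11 | abcbccacbbcbbbbabcabab
   5 |   3 | abcccacaabcbccacbbcbbbbabcabab
   6 |   8 | acaabcbccacbbcbbbbabcabab
   7 |  17 | acbbcbbbbabcabab
   8 |  32 | b
   9 |  30 | bab
  10 |  25 | babcabab
  11 |  24 | bbabcabab
  12 |  23 | bbbabcabab
  13 |  22 | bbbbabcabab
  14 |  19 | bbcbbbbabcabab
  15 |  27 | bcabab
  16 |  20 | bcbbbbabcabab
  17 |  12 | bcbccacbbcbbbbabcabab
  18 |  14 | bccacbbcbbbbabcabab
  19 |   4 | bcccacaabcbccacbbcbbbbabcabab
  20 |   9 | caabcbccacbbcbbbbabcabab
  21 |  28 | cabab
  22 |   2 | cabcccacaabcbccacbbcbbbbabcabab
  23 |   7 | cacaabcbccacbbcbbbbabcabab
  24 |  16 | cacbbcbbbbabcabab
  25 |  21 | cbbbbabcabab
  26 |  18 | cbbcbbbbabcabab
  27 |  13 | cbccacbbcbbbbabcabab
  28 |   1 | ccabcccacaabcbccacbbcbbbbabcabab
  29 |   6 | ccacaabcbccacbbcbbbbabcabab
  30 |  15 | ccacbbcbbbbabcabab
  31 |   0 | cccabcccacaabcbccacbbcbbbbabcabab
  32 |   5 | cccacaabcbccacbbcbbbbabcabab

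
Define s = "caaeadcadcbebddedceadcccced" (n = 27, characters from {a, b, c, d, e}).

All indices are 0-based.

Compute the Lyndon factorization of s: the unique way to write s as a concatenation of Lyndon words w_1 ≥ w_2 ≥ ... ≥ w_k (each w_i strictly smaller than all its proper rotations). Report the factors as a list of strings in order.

["c", "aaeadcadcbebddedceadcccced"]

emit factor 1: 'c' (i=0, period=1)
emit factor 2: 'aaeadcadcbebddedceadcccced' (i=1, period=26)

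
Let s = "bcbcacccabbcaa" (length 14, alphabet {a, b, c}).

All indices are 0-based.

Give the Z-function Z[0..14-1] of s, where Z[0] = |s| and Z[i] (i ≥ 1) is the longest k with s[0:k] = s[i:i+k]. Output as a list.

[14, 0, 2, 0, 0, 0, 0, 0, 0, 1, 2, 0, 0, 0]

Z[0]=14
i=1: outside box; Z[1]=0
i=2: outside box; Z[2]=2 extend→box=[2,4)
i=3: min(r-i=1, Z[1]=0)=0; Z[3]=0
i=4: outside box; Z[4]=0
i=5: outside box; Z[5]=0
i=6: outside box; Z[6]=0
i=7: outside box; Z[7]=0
i=8: outside box; Z[8]=0
i=9: outside box; Z[9]=1 extend→box=[9,10)
i=10: outside box; Z[10]=2 extend→box=[10,12)
i=11: min(r-i=1, Z[1]=0)=0; Z[11]=0
i=12: outside box; Z[12]=0
i=13: outside box; Z[13]=0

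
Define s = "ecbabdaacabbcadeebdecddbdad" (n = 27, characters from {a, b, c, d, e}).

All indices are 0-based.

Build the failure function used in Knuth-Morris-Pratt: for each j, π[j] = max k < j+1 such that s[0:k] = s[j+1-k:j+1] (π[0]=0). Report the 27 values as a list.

π[0] = 0
j=1 s[j]='c': π[1]=0 (border '')
j=2 s[j]='b': π[2]=0 (border '')
j=3 s[j]='a': π[3]=0 (border '')
j=4 s[j]='b': π[4]=0 (border '')
j=5 s[j]='d': π[5]=0 (border '')
j=6 s[j]='a': π[6]=0 (border '')
j=7 s[j]='a': π[7]=0 (border '')
j=8 s[j]='c': π[8]=0 (border '')
j=9 s[j]='a': π[9]=0 (border '')
j=10 s[j]='b': π[10]=0 (border '')
j=11 s[j]='b': π[11]=0 (border '')
j=12 s[j]='c': π[12]=0 (border '')
j=13 s[j]='a': π[13]=0 (border '')
j=14 s[j]='d': π[14]=0 (border '')
j=15 s[j]='e': π[15]=1 (border 'e')
j=16 s[j]='e': k: 1→0; π[16]=1 (border 'e')
j=17 s[j]='b': k: 1→0; π[17]=0 (border '')
j=18 s[j]='d': π[18]=0 (border '')
j=19 s[j]='e': π[19]=1 (border 'e')
j=20 s[j]='c': π[20]=2 (border 'ec')
j=21 s[j]='d': k: 2→0; π[21]=0 (border '')
j=22 s[j]='d': π[22]=0 (border '')
j=23 s[j]='b': π[23]=0 (border '')
j=24 s[j]='d': π[24]=0 (border '')
j=25 s[j]='a': π[25]=0 (border '')
j=26 s[j]='d': π[26]=0 (border '')

[0, 0, 0, 0, 0, 0, 0, 0, 0, 0, 0, 0, 0, 0, 0, 1, 1, 0, 0, 1, 2, 0, 0, 0, 0, 0, 0]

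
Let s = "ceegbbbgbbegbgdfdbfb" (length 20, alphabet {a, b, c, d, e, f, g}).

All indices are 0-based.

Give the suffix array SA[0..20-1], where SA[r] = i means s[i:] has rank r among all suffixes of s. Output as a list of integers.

rank | idx | suffix
   0 |  19 | b
   1 |   4 | bbbgbbegbgdfdbfb
   2 |   8 | bbegbgdfdbfb
   3 |   5 | bbgbbegbgdfdbfb
   4 |   9 | begbgdfdbfb
   5 |  17 | bfb
   6 |   6 | bgbbegbgdfdbfb
   7 |  12 | bgdfdbfb
   8 |   0 | ceegbbbgbbegbgdfdbfb
   9 |  16 | dbfb
  10 |  14 | dfdbfb
  11 |   1 | eegbbbgbbegbgdfdbfb
  12 |   2 | egbbbgbbegbgdfdbfb
  13 |  10 | egbgdfdbfb
  14 |  18 | fb
  15 |  15 | fdbfb
  16 |   3 | gbbbgbbegbgdfdbfb
  17 |   7 | gbbegbgdfdbfb
  18 |  11 | gbgdfdbfb
  19 |  13 | gdfdbfb

[19, 4, 8, 5, 9, 17, 6, 12, 0, 16, 14, 1, 2, 10, 18, 15, 3, 7, 11, 13]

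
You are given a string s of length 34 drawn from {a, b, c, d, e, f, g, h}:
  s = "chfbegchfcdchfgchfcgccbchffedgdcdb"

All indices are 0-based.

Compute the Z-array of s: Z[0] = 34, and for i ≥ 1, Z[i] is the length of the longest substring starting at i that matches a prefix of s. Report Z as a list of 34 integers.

Z[0]=34
i=1: fresh scan; Z[1]=0
i=2: fresh scan; Z[2]=0
i=3: fresh scan; Z[3]=0
i=4: fresh scan; Z[4]=0
i=5: fresh scan; Z[5]=0
i=6: fresh scan; Z[6]=3 extend→box=[6,9)
i=7: min(r-i=2, Z[1]=0)=0; Z[7]=0
i=8: min(r-i=1, Z[2]=0)=0; Z[8]=0
i=9: fresh scan; Z[9]=1 extend→box=[9,10)
i=10: fresh scan; Z[10]=0
i=11: fresh scan; Z[11]=3 extend→box=[11,14)
i=12: min(r-i=2, Z[1]=0)=0; Z[12]=0
i=13: min(r-i=1, Z[2]=0)=0; Z[13]=0
i=14: fresh scan; Z[14]=0
i=15: fresh scan; Z[15]=3 extend→box=[15,18)
i=16: min(r-i=2, Z[1]=0)=0; Z[16]=0
i=17: min(r-i=1, Z[2]=0)=0; Z[17]=0
i=18: fresh scan; Z[18]=1 extend→box=[18,19)
i=19: fresh scan; Z[19]=0
i=20: fresh scan; Z[20]=1 extend→box=[20,21)
i=21: fresh scan; Z[21]=1 extend→box=[21,22)
i=22: fresh scan; Z[22]=0
i=23: fresh scan; Z[23]=3 extend→box=[23,26)
i=24: min(r-i=2, Z[1]=0)=0; Z[24]=0
i=25: min(r-i=1, Z[2]=0)=0; Z[25]=0
i=26: fresh scan; Z[26]=0
i=27: fresh scan; Z[27]=0
i=28: fresh scan; Z[28]=0
i=29: fresh scan; Z[29]=0
i=30: fresh scan; Z[30]=0
i=31: fresh scan; Z[31]=1 extend→box=[31,32)
i=32: fresh scan; Z[32]=0
i=33: fresh scan; Z[33]=0

[34, 0, 0, 0, 0, 0, 3, 0, 0, 1, 0, 3, 0, 0, 0, 3, 0, 0, 1, 0, 1, 1, 0, 3, 0, 0, 0, 0, 0, 0, 0, 1, 0, 0]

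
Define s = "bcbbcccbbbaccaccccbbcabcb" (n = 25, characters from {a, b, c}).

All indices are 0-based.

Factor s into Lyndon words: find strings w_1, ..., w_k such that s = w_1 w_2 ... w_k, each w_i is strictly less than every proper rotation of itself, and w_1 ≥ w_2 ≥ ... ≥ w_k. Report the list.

emit factor 1: 'bc' (i=0, period=2)
emit factor 2: 'bbccc' (i=2, period=5)
emit factor 3: 'b' (i=7, period=1)
emit factor 4: 'b' (i=8, period=1)
emit factor 5: 'b' (i=9, period=1)
emit factor 6: 'accaccccbbc' (i=10, period=11)
emit factor 7: 'abcb' (i=21, period=4)

["bc", "bbccc", "b", "b", "b", "accaccccbbc", "abcb"]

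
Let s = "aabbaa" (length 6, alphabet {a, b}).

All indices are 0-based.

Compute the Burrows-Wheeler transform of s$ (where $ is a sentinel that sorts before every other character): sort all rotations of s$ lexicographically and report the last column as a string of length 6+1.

rank  rotation last
    0  $aabbaa  a
    1  a$aabba  a
    2  aa$aabb  b
    3  aabbaa$  $
    4  abbaa$a  a
    5  baa$aab  b
    6  bbaa$aa  a

aab$aba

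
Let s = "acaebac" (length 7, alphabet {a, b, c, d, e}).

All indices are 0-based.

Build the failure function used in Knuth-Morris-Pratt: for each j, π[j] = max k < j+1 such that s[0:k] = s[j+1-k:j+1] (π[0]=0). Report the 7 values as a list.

[0, 0, 1, 0, 0, 1, 2]

π[0] = 0
j=1 s[j]='c': π[1]=0 (border '')
j=2 s[j]='a': π[2]=1 (border 'a')
j=3 s[j]='e': k: 1→0; π[3]=0 (border '')
j=4 s[j]='b': π[4]=0 (border '')
j=5 s[j]='a': π[5]=1 (border 'a')
j=6 s[j]='c': π[6]=2 (border 'ac')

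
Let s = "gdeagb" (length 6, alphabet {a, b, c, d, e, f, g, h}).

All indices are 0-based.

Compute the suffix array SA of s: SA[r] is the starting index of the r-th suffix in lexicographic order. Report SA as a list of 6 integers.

rank→(start, suffix):
  0 → (3, 'agb')
  1 → (5, 'b')
  2 → (1, 'deagb')
  3 → (2, 'eagb')
  4 → (4, 'gb')
  5 → (0, 'gdeagb')

[3, 5, 1, 2, 4, 0]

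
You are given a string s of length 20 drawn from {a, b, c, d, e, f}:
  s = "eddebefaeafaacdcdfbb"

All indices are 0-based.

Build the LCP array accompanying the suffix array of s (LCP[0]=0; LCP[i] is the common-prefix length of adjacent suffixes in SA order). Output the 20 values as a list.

rank | idx | suffix
   0 |  11 | aacdcdfbb
   1 |  12 | acdcdfbb
   2 |   7 | aeafaacdcdfbb
   3 |   9 | afaacdcdfbb
   4 |  19 | b
   5 |  18 | bb
   6 |   4 | befaeafaacdcdfbb
   7 |  13 | cdcdfbb
   8 |  15 | cdfbb
   9 |  14 | dcdfbb
  10 |   1 | ddebefaeafaacdcdfbb
  11 |   2 | debefaeafaacdcdfbb
  12 |  16 | dfbb
  13 |   8 | eafaacdcdfbb
  14 |   3 | ebefaeafaacdcdfbb
  15 |   0 | eddebefaeafaacdcdfbb
  16 |   5 | efaeafaacdcdfbb
  17 |  10 | faacdcdfbb
  18 |   6 | faeafaacdcdfbb
  19 |  17 | fbb

SA = [11, 12, 7, 9, 19, 18, 4, 13, 15, 14, 1, 2, 16, 8, 3, 0, 5, 10, 6, 17]
[i] adj suffixes → lcp
  [1] 11/12 → 1 ('a')
  [2] 12/7 → 1 ('a')
  [3] 7/9 → 1 ('a')
  [4] 9/19 → 0 ('')
  [5] 19/18 → 1 ('b')
  [6] 18/4 → 1 ('b')
  [7] 4/13 → 0 ('')
  [8] 13/15 → 2 ('cd')
  [9] 15/14 → 0 ('')
  [10] 14/1 → 1 ('d')
  [11] 1/2 → 1 ('d')
  [12] 2/16 → 1 ('d')
  [13] 16/8 → 0 ('')
  [14] 8/3 → 1 ('e')
  [15] 3/0 → 1 ('e')
  [16] 0/5 → 1 ('e')
  [17] 5/10 → 0 ('')
  [18] 10/6 → 2 ('fa')
  [19] 6/17 → 1 ('f')

[0, 1, 1, 1, 0, 1, 1, 0, 2, 0, 1, 1, 1, 0, 1, 1, 1, 0, 2, 1]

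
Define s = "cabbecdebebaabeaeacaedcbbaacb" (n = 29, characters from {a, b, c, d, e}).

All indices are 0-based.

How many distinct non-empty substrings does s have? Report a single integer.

398

rank | idx | suffix
   0 |  11 | aabeaeacaedcbbaacb
   1 |  25 | aacb
   2 |   1 | abbecdebebaabeaeacaedcbbaacb
   3 |  12 | abeaeacaedcbbaacb
   4 |  17 | acaedcbbaacb
   5 |  26 | acb
   6 |  15 | aeacaedcbbaacb
   7 |  19 | aedcbbaacb
   8 |  28 | b
   9 |  10 | baabeaeacaedcbbaacb
  10 |  24 | baacb
  11 |  23 | bbaacb
  12 |   2 | bbecdebebaabeaeacaedcbbaacb
  13 |  13 | beaeacaedcbbaacb
  14 |   8 | bebaabeaeacaedcbbaacb
  15 |   3 | becdebebaabeaeacaedcbbaacb
  16 |   0 | cabbecdebebaabeaeacaedcbbaacb
  17 |  18 | caedcbbaacb
  18 |  27 | cb
  19 |  22 | cbbaacb
  20 |   5 | cdebebaabeaeacaedcbbaacb
  21 |  21 | dcbbaacb
  22 |   6 | debebaabeaeacaedcbbaacb
  23 |  16 | eacaedcbbaacb
  24 |  14 | eaeacaedcbbaacb
  25 |   9 | ebaabeaeacaedcbbaacb
  26 |   7 | ebebaabeaeacaedcbbaacb
  27 |   4 | ecdebebaabeaeacaedcbbaacb
  28 |  20 | edcbbaacb

SA = [11, 25, 1, 12, 17, 26, 15, 19, 28, 10, 24, 23, 2, 13, 8, 3, 0, 18, 27, 22, 5, 21, 6, 16, 14, 9, 7, 4, 20]
rank  pair      lcp
   1  s[11:],s[25:]  2  'aa'
   2  s[25:],s[1:]  1  'a'
   3  s[1:],s[12:]  2  'ab'
   4  s[12:],s[17:]  1  'a'
   5  s[17:],s[26:]  2  'ac'
   6  s[26:],s[15:]  1  'a'
   7  s[15:],s[19:]  2  'ae'
   8  s[19:],s[28:]  0  ''
   9  s[28:],s[10:]  1  'b'
  10  s[10:],s[24:]  3  'baa'
  11  s[24:],s[23:]  1  'b'
  12  s[23:],s[2:]  2  'bb'
  13  s[2:],s[13:]  1  'b'
  14  s[13:],s[8:]  2  'be'
  15  s[8:],s[3:]  2  'be'
  16  s[3:],s[0:]  0  ''
  17  s[0:],s[18:]  2  'ca'
  18  s[18:],s[27:]  1  'c'
  19  s[27:],s[22:]  2  'cb'
  20  s[22:],s[5:]  1  'c'
  21  s[5:],s[21:]  0  ''
  22  s[21:],s[6:]  1  'd'
  23  s[6:],s[16:]  0  ''
  24  s[16:],s[14:]  2  'ea'
  25  s[14:],s[9:]  1  'e'
  26  s[9:],s[7:]  2  'eb'
  27  s[7:],s[4:]  1  'e'
  28  s[4:],s[20:]  1  'e'

n(n+1)/2 = 29·30/2 = 435
Σ LCP = 0 + 2 + 1 + 2 + 1 + 2 + 1 + 2 + 0 + 1 + 3 + 1 + 2 + 1 + 2 + 2 + 0 + 2 + 1 + 2 + 1 + 0 + 1 + 0 + 2 + 1 + 2 + 1 + 1 = 37
distinct = 435 − 37 = 398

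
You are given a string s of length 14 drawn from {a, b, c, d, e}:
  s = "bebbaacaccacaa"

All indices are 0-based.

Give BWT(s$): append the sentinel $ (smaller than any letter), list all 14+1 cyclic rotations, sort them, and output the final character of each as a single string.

rank  rotation         last
    0  $bebbaacaccacaa  a
    1  a$bebbaacaccaca  a
    2  aa$bebbaacaccac  c
    3  aacaccacaa$bebb  b
    4  acaa$bebbaacacc  c
    5  acaccacaa$bebba  a
    6  accacaa$bebbaac  c
    7  baacaccacaa$beb  b
    8  bbaacaccacaa$be  e
    9  bebbaacaccacaa$  $
   10  caa$bebbaacacca  a
   11  cacaa$bebbaacac  c
   12  caccacaa$bebbaa  a
   13  ccacaa$bebbaaca  a
   14  ebbaacaccacaa$b  b

aacbcacbe$acaab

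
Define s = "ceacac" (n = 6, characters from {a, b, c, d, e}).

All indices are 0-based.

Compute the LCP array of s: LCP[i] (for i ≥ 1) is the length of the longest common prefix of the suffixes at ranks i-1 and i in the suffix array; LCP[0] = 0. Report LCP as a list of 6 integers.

sorted suffixes:
  #0 SA[0]=4  'ac'
  #1 SA[1]=2  'acac'
  #2 SA[2]=5  'c'
  #3 SA[3]=3  'cac'
  #4 SA[4]=0  'ceacac'
  #5 SA[5]=1  'eacac'

SA = [4, 2, 5, 3, 0, 1]
i: (SA[i-1],SA[i]) lcp shared
  1: (4,2) 2 'ac'
  2: (2,5) 0 ''
  3: (5,3) 1 'c'
  4: (3,0) 1 'c'
  5: (0,1) 0 ''

[0, 2, 0, 1, 1, 0]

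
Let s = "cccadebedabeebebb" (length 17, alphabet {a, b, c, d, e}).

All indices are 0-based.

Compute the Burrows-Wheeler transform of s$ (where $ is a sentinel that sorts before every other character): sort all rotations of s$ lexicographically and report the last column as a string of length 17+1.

rank  rotation            last
    0  $cccadebedabeebebb  b
    1  abeebebb$cccadebed  d
    2  adebedabeebebb$ccc  c
    3  b$cccadebedabeebeb  b
    4  bb$cccadebedabeebe  e
    5  bebb$cccadebedabee  e
    6  bedabeebebb$cccade  e
    7  beebebb$cccadebeda  a
    8  cadebedabeebebb$cc  c
    9  ccadebedabeebebb$c  c
   10  cccadebedabeebebb$  $
   11  dabeebebb$cccadebe  e
   12  debedabeebebb$ccca  a
   13  ebb$cccadebedabeeb  b
   14  ebebb$cccadebedabe  e
   15  ebedabeebebb$cccad  d
   16  edabeebebb$cccadeb  b
   17  eebebb$cccadebedab  b

bdcbeeeacc$eabedbb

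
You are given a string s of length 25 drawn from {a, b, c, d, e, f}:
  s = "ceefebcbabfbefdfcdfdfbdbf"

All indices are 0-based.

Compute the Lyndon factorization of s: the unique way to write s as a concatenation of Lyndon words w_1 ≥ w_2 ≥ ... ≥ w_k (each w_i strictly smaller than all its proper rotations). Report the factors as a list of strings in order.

["ceefe", "bc", "b", "abfbefdfcdfdfbdbf"]

emit factor 1: 'ceefe' (i=0, period=5)
emit factor 2: 'bc' (i=5, period=2)
emit factor 3: 'b' (i=7, period=1)
emit factor 4: 'abfbefdfcdfdfbdbf' (i=8, period=17)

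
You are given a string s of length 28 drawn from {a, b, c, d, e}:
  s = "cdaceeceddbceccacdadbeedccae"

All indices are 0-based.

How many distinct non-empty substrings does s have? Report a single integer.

sorted suffixes:
  #0 SA[0]=15  'acdadbeedccae'
  #1 SA[1]=2  'aceeceddbceccacdadbeedccae'
  #2 SA[2]=18  'adbeedccae'
  #3 SA[3]=26  'ae'
  #4 SA[4]=10  'bceccacdadbeedccae'
  #5 SA[5]=20  'beedccae'
  #6 SA[6]=14  'cacdadbeedccae'
  #7 SA[7]=25  'cae'
  #8 SA[8]=13  'ccacdadbeedccae'
  #9 SA[9]=24  'ccae'
  #10 SA[10]=0  'cdaceeceddbceccacdadbeedccae'
  #11 SA[11]=16  'cdadbeedccae'
  #12 SA[12]=11  'ceccacdadbeedccae'
  #13 SA[13]=6  'ceddbceccacdadbeedccae'
  #14 SA[14]=3  'ceeceddbceccacdadbeedccae'
  #15 SA[15]=1  'daceeceddbceccacdadbeedccae'
  #16 SA[16]=17  'dadbeedccae'
  #17 SA[17]=9  'dbceccacdadbeedccae'
  #18 SA[18]=19  'dbeedccae'
  #19 SA[19]=23  'dccae'
  #20 SA[20]=8  'ddbceccacdadbeedccae'
  #21 SA[21]=27  'e'
  #22 SA[22]=12  'eccacdadbeedccae'
  #23 SA[23]=5  'eceddbceccacdadbeedccae'
  #24 SA[24]=22  'edccae'
  #25 SA[25]=7  'eddbceccacdadbeedccae'
  #26 SA[26]=4  'eeceddbceccacdadbeedccae'
  #27 SA[27]=21  'eedccae'

SA = [15, 2, 18, 26, 10, 20, 14, 25, 13, 24, 0, 16, 11, 6, 3, 1, 17, 9, 19, 23, 8, 27, 12, 5, 22, 7, 4, 21]
rank  pair      lcp
   1  s[15:],s[2:]  2  'ac'
   2  s[2:],s[18:]  1  'a'
   3  s[18:],s[26:]  1  'a'
   4  s[26:],s[10:]  0  ''
   5  s[10:],s[20:]  1  'b'
   6  s[20:],s[14:]  0  ''
   7  s[14:],s[25:]  2  'ca'
   8  s[25:],s[13:]  1  'c'
   9  s[13:],s[24:]  3  'cca'
  10  s[24:],s[0:]  1  'c'
  11  s[0:],s[16:]  3  'cda'
  12  s[16:],s[11:]  1  'c'
  13  s[11:],s[6:]  2  'ce'
  14  s[6:],s[3:]  2  'ce'
  15  s[3:],s[1:]  0  ''
  16  s[1:],s[17:]  2  'da'
  17  s[17:],s[9:]  1  'd'
  18  s[9:],s[19:]  2  'db'
  19  s[19:],s[23:]  1  'd'
  20  s[23:],s[8:]  1  'd'
  21  s[8:],s[27:]  0  ''
  22  s[27:],s[12:]  1  'e'
  23  s[12:],s[5:]  2  'ec'
  24  s[5:],s[22:]  1  'e'
  25  s[22:],s[7:]  2  'ed'
  26  s[7:],s[4:]  1  'e'
  27  s[4:],s[21:]  2  'ee'

n(n+1)/2 = 28·29/2 = 406
Σ LCP = 0 + 2 + 1 + 1 + 0 + 1 + 0 + 2 + 1 + 3 + 1 + 3 + 1 + 2 + 2 + 0 + 2 + 1 + 2 + 1 + 1 + 0 + 1 + 2 + 1 + 2 + 1 + 2 = 36
distinct = 406 − 36 = 370

370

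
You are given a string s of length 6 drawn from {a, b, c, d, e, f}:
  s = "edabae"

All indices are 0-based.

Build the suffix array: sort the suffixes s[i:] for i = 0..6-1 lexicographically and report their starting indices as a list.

[2, 4, 3, 1, 5, 0]

rank→(start, suffix):
  0 → (2, 'abae')
  1 → (4, 'ae')
  2 → (3, 'bae')
  3 → (1, 'dabae')
  4 → (5, 'e')
  5 → (0, 'edabae')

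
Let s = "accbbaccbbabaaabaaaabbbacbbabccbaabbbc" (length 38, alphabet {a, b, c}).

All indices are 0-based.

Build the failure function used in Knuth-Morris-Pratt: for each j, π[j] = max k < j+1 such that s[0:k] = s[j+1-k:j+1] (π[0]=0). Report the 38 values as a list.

π[0] = 0
j=1 s[j]='c': π[1]=0 (border '')
j=2 s[j]='c': π[2]=0 (border '')
j=3 s[j]='b': π[3]=0 (border '')
j=4 s[j]='b': π[4]=0 (border '')
j=5 s[j]='a': π[5]=1 (border 'a')
j=6 s[j]='c': π[6]=2 (border 'ac')
j=7 s[j]='c': π[7]=3 (border 'acc')
j=8 s[j]='b': π[8]=4 (border 'accb')
j=9 s[j]='b': π[9]=5 (border 'accbb')
j=10 s[j]='a': π[10]=6 (border 'accbba')
j=11 s[j]='b': k: 6→1→0; π[11]=0 (border '')
j=12 s[j]='a': π[12]=1 (border 'a')
j=13 s[j]='a': k: 1→0; π[13]=1 (border 'a')
j=14 s[j]='a': k: 1→0; π[14]=1 (border 'a')
j=15 s[j]='b': k: 1→0; π[15]=0 (border '')
j=16 s[j]='a': π[16]=1 (border 'a')
j=17 s[j]='a': k: 1→0; π[17]=1 (border 'a')
j=18 s[j]='a': k: 1→0; π[18]=1 (border 'a')
j=19 s[j]='a': k: 1→0; π[19]=1 (border 'a')
j=20 s[j]='b': k: 1→0; π[20]=0 (border '')
j=21 s[j]='b': π[21]=0 (border '')
j=22 s[j]='b': π[22]=0 (border '')
j=23 s[j]='a': π[23]=1 (border 'a')
j=24 s[j]='c': π[24]=2 (border 'ac')
j=25 s[j]='b': k: 2→0; π[25]=0 (border '')
j=26 s[j]='b': π[26]=0 (border '')
j=27 s[j]='a': π[27]=1 (border 'a')
j=28 s[j]='b': k: 1→0; π[28]=0 (border '')
j=29 s[j]='c': π[29]=0 (border '')
j=30 s[j]='c': π[30]=0 (border '')
j=31 s[j]='b': π[31]=0 (border '')
j=32 s[j]='a': π[32]=1 (border 'a')
j=33 s[j]='a': k: 1→0; π[33]=1 (border 'a')
j=34 s[j]='b': k: 1→0; π[34]=0 (border '')
j=35 s[j]='b': π[35]=0 (border '')
j=36 s[j]='b': π[36]=0 (border '')
j=37 s[j]='c': π[37]=0 (border '')

[0, 0, 0, 0, 0, 1, 2, 3, 4, 5, 6, 0, 1, 1, 1, 0, 1, 1, 1, 1, 0, 0, 0, 1, 2, 0, 0, 1, 0, 0, 0, 0, 1, 1, 0, 0, 0, 0]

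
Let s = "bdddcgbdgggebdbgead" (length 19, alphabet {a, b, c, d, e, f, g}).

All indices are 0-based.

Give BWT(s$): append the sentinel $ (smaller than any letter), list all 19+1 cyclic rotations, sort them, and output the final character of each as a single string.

dee$gddabddbbggcbggd

rank  rotation              last
    0  $bdddcgbdgggebdbgead  d
    1  ad$bdddcgbdgggebdbge  e
    2  bdbgead$bdddcgbdggge  e
    3  bdddcgbdgggebdbgead$  $
    4  bdgggebdbgead$bdddcg  g
    5  bgead$bdddcgbdgggebd  d
    6  cgbdgggebdbgead$bddd  d
    7  d$bdddcgbdgggebdbgea  a
    8  dbgead$bdddcgbdgggeb  b
    9  dcgbdgggebdbgead$bdd  d
   10  ddcgbdgggebdbgead$bd  d
   11  dddcgbdgggebdbgead$b  b
   12  dgggebdbgead$bdddcgb  b
   13  ead$bdddcgbdgggebdbg  g
   14  ebdbgead$bdddcgbdggg  g
   15  gbdgggebdbgead$bdddc  c
   16  gead$bdddcgbdgggebdb  b
   17  gebdbgead$bdddcgbdgg  g
   18  ggebdbgead$bdddcgbdg  g
   19  gggebdbgead$bdddcgbd  d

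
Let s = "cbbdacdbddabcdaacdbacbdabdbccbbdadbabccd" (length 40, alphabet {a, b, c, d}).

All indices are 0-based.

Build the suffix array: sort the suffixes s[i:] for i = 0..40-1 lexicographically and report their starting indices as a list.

sorted suffixes:
  #0 SA[0]=14  'aacdbacbdabdbccbbdadbabccd'
  #1 SA[1]=35  'abccd'
  #2 SA[2]=10  'abcdaacdbacbdabdbccbbdadbabccd'
  #3 SA[3]=23  'abdbccbbdadbabccd'
  #4 SA[4]=19  'acbdabdbccbbdadbabccd'
  #5 SA[5]=15  'acdbacbdabdbccbbdadbabccd'
  #6 SA[6]=4  'acdbddabcdaacdbacbdabdbccbbdadbabccd'
  #7 SA[7]=32  'adbabccd'
  #8 SA[8]=34  'babccd'
  #9 SA[9]=18  'bacbdabdbccbbdadbabccd'
  #10 SA[10]=1  'bbdacdbddabcdaacdbacbdabdbccbbdadbabccd'
  #11 SA[11]=29  'bbdadbabccd'
  #12 SA[12]=26  'bccbbdadbabccd'
  #13 SA[13]=36  'bccd'
  #14 SA[14]=11  'bcdaacdbacbdabdbccbbdadbabccd'
  #15 SA[15]=21  'bdabdbccbbdadbabccd'
  #16 SA[16]=2  'bdacdbddabcdaacdbacbdabdbccbbdadbabccd'
  #17 SA[17]=30  'bdadbabccd'
  #18 SA[18]=24  'bdbccbbdadbabccd'
  #19 SA[19]=7  'bddabcdaacdbacbdabdbccbbdadbabccd'
  #20 SA[20]=0  'cbbdacdbddabcdaacdbacbdabdbccbbdadbabccd'
  #21 SA[21]=28  'cbbdadbabccd'
  #22 SA[22]=20  'cbdabdbccbbdadbabccd'
  #23 SA[23]=27  'ccbbdadbabccd'
  #24 SA[24]=37  'ccd'
  #25 SA[25]=38  'cd'
  #26 SA[26]=12  'cdaacdbacbdabdbccbbdadbabccd'
  #27 SA[27]=16  'cdbacbdabdbccbbdadbabccd'
  #28 SA[28]=5  'cdbddabcdaacdbacbdabdbccbbdadbabccd'
  #29 SA[29]=39  'd'
  #30 SA[30]=13  'daacdbacbdabdbccbbdadbabccd'
  #31 SA[31]=9  'dabcdaacdbacbdabdbccbbdadbabccd'
  #32 SA[32]=22  'dabdbccbbdadbabccd'
  #33 SA[33]=3  'dacdbddabcdaacdbacbdabdbccbbdadbabccd'
  #34 SA[34]=31  'dadbabccd'
  #35 SA[35]=33  'dbabccd'
  #36 SA[36]=17  'dbacbdabdbccbbdadbabccd'
  #37 SA[37]=25  'dbccbbdadbabccd'
  #38 SA[38]=6  'dbddabcdaacdbacbdabdbccbbdadbabccd'
  #39 SA[39]=8  'ddabcdaacdbacbdabdbccbbdadbabccd'

[14, 35, 10, 23, 19, 15, 4, 32, 34, 18, 1, 29, 26, 36, 11, 21, 2, 30, 24, 7, 0, 28, 20, 27, 37, 38, 12, 16, 5, 39, 13, 9, 22, 3, 31, 33, 17, 25, 6, 8]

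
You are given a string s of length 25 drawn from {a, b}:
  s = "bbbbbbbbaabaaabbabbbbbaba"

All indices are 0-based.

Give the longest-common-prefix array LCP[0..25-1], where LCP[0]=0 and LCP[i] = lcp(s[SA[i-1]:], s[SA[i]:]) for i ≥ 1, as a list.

[0, 1, 2, 3, 1, 3, 2, 3, 0, 2, 3, 2, 3, 1, 3, 4, 2, 4, 3, 5, 4, 6, 5, 6, 7]

rank→(start, suffix):
  0 → (24, 'a')
  1 → (11, 'aaabbabbbbbaba')
  2 → (8, 'aabaaabbabbbbbaba')
  3 → (12, 'aabbabbbbbaba')
  4 → (22, 'aba')
  5 → (9, 'abaaabbabbbbbaba')
  6 → (13, 'abbabbbbbaba')
  7 → (16, 'abbbbbaba')
  8 → (23, 'ba')
  9 → (10, 'baaabbabbbbbaba')
  10 → (7, 'baabaaabbabbbbbaba')
  11 → (21, 'baba')
  12 → (15, 'babbbbbaba')
  13 → (6, 'bbaabaaabbabbbbbaba')
  14 → (20, 'bbaba')
  15 → (14, 'bbabbbbbaba')
  16 → (5, 'bbbaabaaabbabbbbbaba')
  17 → (19, 'bbbaba')
  18 → (4, 'bbbbaabaaabbabbbbbaba')
  19 → (18, 'bbbbaba')
  20 → (3, 'bbbbbaabaaabbabbbbbaba')
  21 → (17, 'bbbbbaba')
  22 → (2, 'bbbbbbaabaaabbabbbbbaba')
  23 → (1, 'bbbbbbbaabaaabbabbbbbaba')
  24 → (0, 'bbbbbbbbaabaaabbabbbbbaba')

SA = [24, 11, 8, 12, 22, 9, 13, 16, 23, 10, 7, 21, 15, 6, 20, 14, 5, 19, 4, 18, 3, 17, 2, 1, 0]
rank  pair      lcp
   1  s[24:],s[11:]  1  'a'
   2  s[11:],s[8:]  2  'aa'
   3  s[8:],s[12:]  3  'aab'
   4  s[12:],s[22:]  1  'a'
   5  s[22:],s[9:]  3  'aba'
   6  s[9:],s[13:]  2  'ab'
   7  s[13:],s[16:]  3  'abb'
   8  s[16:],s[23:]  0  ''
   9  s[23:],s[10:]  2  'ba'
  10  s[10:],s[7:]  3  'baa'
  11  s[7:],s[21:]  2  'ba'
  12  s[21:],s[15:]  3  'bab'
  13  s[15:],s[6:]  1  'b'
  14  s[6:],s[20:]  3  'bba'
  15  s[20:],s[14:]  4  'bbab'
  16  s[14:],s[5:]  2  'bb'
  17  s[5:],s[19:]  4  'bbba'
  18  s[19:],s[4:]  3  'bbb'
  19  s[4:],s[18:]  5  'bbbba'
  20  s[18:],s[3:]  4  'bbbb'
  21  s[3:],s[17:]  6  'bbbbba'
  22  s[17:],s[2:]  5  'bbbbb'
  23  s[2:],s[1:]  6  'bbbbbb'
  24  s[1:],s[0:]  7  'bbbbbbb'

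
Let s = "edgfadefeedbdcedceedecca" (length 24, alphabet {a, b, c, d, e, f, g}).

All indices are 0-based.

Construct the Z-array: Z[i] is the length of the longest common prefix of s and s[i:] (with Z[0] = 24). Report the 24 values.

Z[0]=24
i=1: outside box; Z[1]=0
i=2: outside box; Z[2]=0
i=3: outside box; Z[3]=0
i=4: outside box; Z[4]=0
i=5: outside box; Z[5]=0
i=6: outside box; Z[6]=1 extend→box=[6,7)
i=7: outside box; Z[7]=0
i=8: outside box; Z[8]=1 extend→box=[8,9)
i=9: outside box; Z[9]=2 extend→box=[9,11)
i=10: min(r-i=1, Z[1]=0)=0; Z[10]=0
i=11: outside box; Z[11]=0
i=12: outside box; Z[12]=0
i=13: outside box; Z[13]=0
i=14: outside box; Z[14]=2 extend→box=[14,16)
i=15: min(r-i=1, Z[1]=0)=0; Z[15]=0
i=16: outside box; Z[16]=0
i=17: outside box; Z[17]=1 extend→box=[17,18)
i=18: outside box; Z[18]=2 extend→box=[18,20)
i=19: min(r-i=1, Z[1]=0)=0; Z[19]=0
i=20: outside box; Z[20]=1 extend→box=[20,21)
i=21: outside box; Z[21]=0
i=22: outside box; Z[22]=0
i=23: outside box; Z[23]=0

[24, 0, 0, 0, 0, 0, 1, 0, 1, 2, 0, 0, 0, 0, 2, 0, 0, 1, 2, 0, 1, 0, 0, 0]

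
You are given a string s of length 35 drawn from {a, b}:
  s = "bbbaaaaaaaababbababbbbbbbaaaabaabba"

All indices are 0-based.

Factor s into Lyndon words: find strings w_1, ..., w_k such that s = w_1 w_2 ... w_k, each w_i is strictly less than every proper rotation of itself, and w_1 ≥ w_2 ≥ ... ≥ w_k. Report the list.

emit factor 1: 'b' (i=0, period=1)
emit factor 2: 'b' (i=1, period=1)
emit factor 3: 'b' (i=2, period=1)
emit factor 4: 'aaaaaaaababbababbbbbbbaaaabaabb' (i=3, period=31)
emit factor 5: 'a' (i=34, period=1)

["b", "b", "b", "aaaaaaaababbababbbbbbbaaaabaabb", "a"]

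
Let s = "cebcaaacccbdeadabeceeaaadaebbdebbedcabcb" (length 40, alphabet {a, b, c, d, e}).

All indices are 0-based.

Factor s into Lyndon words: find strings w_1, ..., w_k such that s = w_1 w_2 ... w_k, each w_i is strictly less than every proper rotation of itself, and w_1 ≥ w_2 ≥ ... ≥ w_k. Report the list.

emit factor 1: 'ce' (i=0, period=2)
emit factor 2: 'bc' (i=2, period=2)
emit factor 3: 'aaacccbdeadabeceeaaadaebbdebbedcabcb' (i=4, period=36)

["ce", "bc", "aaacccbdeadabeceeaaadaebbdebbedcabcb"]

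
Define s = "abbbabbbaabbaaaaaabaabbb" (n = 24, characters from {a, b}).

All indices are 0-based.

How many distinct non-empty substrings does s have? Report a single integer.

234

rank | idx | suffix
   0 |  12 | aaaaaabaabbb
   1 |  13 | aaaaabaabbb
   2 |  14 | aaaabaabbb
   3 |  15 | aaabaabbb
   4 |  16 | aabaabbb
   5 |   8 | aabbaaaaaabaabbb
   6 |  19 | aabbb
   7 |  17 | abaabbb
   8 |   9 | abbaaaaaabaabbb
   9 |  20 | abbb
  10 |   4 | abbbaabbaaaaaabaabbb
  11 |   0 | abbbabbbaabbaaaaaabaabbb
  12 |  23 | b
  13 |  11 | baaaaaabaabbb
  14 |   7 | baabbaaaaaabaabbb
  15 |  18 | baabbb
  16 |   3 | babbbaabbaaaaaabaabbb
  17 |  22 | bb
  18 |  10 | bbaaaaaabaabbb
  19 |   6 | bbaabbaaaaaabaabbb
  20 |   2 | bbabbbaabbaaaaaabaabbb
  21 |  21 | bbb
  22 |   5 | bbbaabbaaaaaabaabbb
  23 |   1 | bbbabbbaabbaaaaaabaabbb

SA = [12, 13, 14, 15, 16, 8, 19, 17, 9, 20, 4, 0, 23, 11, 7, 18, 3, 22, 10, 6, 2, 21, 5, 1]
rank  pair      lcp
   1  s[12:],s[13:]  5  'aaaaa'
   2  s[13:],s[14:]  4  'aaaa'
   3  s[14:],s[15:]  3  'aaa'
   4  s[15:],s[16:]  2  'aa'
   5  s[16:],s[8:]  3  'aab'
   6  s[8:],s[19:]  4  'aabb'
   7  s[19:],s[17:]  1  'a'
   8  s[17:],s[9:]  2  'ab'
   9  s[9:],s[20:]  3  'abb'
  10  s[20:],s[4:]  4  'abbb'
  11  s[4:],s[0:]  5  'abbba'
  12  s[0:],s[23:]  0  ''
  13  s[23:],s[11:]  1  'b'
  14  s[11:],s[7:]  3  'baa'
  15  s[7:],s[18:]  5  'baabb'
  16  s[18:],s[3:]  2  'ba'
  17  s[3:],s[22:]  1  'b'
  18  s[22:],s[10:]  2  'bb'
  19  s[10:],s[6:]  4  'bbaa'
  20  s[6:],s[2:]  3  'bba'
  21  s[2:],s[21:]  2  'bb'
  22  s[21:],s[5:]  3  'bbb'
  23  s[5:],s[1:]  4  'bbba'

n(n+1)/2 = 24·25/2 = 300
Σ LCP = 0 + 5 + 4 + 3 + 2 + 3 + 4 + 1 + 2 + 3 + 4 + 5 + 0 + 1 + 3 + 5 + 2 + 1 + 2 + 4 + 3 + 2 + 3 + 4 = 66
distinct = 300 − 66 = 234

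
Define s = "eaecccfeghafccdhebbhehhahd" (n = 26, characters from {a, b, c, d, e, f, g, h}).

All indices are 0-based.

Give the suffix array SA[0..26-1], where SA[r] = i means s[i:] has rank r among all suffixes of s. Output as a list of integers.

sorted suffixes:
  #0 SA[0]=1  'aecccfeghafccdhebbhehhahd'
  #1 SA[1]=10  'afccdhebbhehhahd'
  #2 SA[2]=23  'ahd'
  #3 SA[3]=17  'bbhehhahd'
  #4 SA[4]=18  'bhehhahd'
  #5 SA[5]=3  'cccfeghafccdhebbhehhahd'
  #6 SA[6]=12  'ccdhebbhehhahd'
  #7 SA[7]=4  'ccfeghafccdhebbhehhahd'
  #8 SA[8]=13  'cdhebbhehhahd'
  #9 SA[9]=5  'cfeghafccdhebbhehhahd'
  #10 SA[10]=25  'd'
  #11 SA[11]=14  'dhebbhehhahd'
  #12 SA[12]=0  'eaecccfeghafccdhebbhehhahd'
  #13 SA[13]=16  'ebbhehhahd'
  #14 SA[14]=2  'ecccfeghafccdhebbhehhahd'
  #15 SA[15]=7  'eghafccdhebbhehhahd'
  #16 SA[16]=20  'ehhahd'
  #17 SA[17]=11  'fccdhebbhehhahd'
  #18 SA[18]=6  'feghafccdhebbhehhahd'
  #19 SA[19]=8  'ghafccdhebbhehhahd'
  #20 SA[20]=9  'hafccdhebbhehhahd'
  #21 SA[21]=22  'hahd'
  #22 SA[22]=24  'hd'
  #23 SA[23]=15  'hebbhehhahd'
  #24 SA[24]=19  'hehhahd'
  #25 SA[25]=21  'hhahd'

[1, 10, 23, 17, 18, 3, 12, 4, 13, 5, 25, 14, 0, 16, 2, 7, 20, 11, 6, 8, 9, 22, 24, 15, 19, 21]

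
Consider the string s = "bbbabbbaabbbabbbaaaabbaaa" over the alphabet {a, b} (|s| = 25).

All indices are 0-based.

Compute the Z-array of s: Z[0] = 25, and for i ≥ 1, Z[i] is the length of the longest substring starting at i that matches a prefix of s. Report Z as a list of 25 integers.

Z[0]=25
i=1: i≥r, start 0; Z[1]=2 scan→box=[1,3)
i=2: min(r-i=1, Z[1]=2)=1; Z[2]=1
i=3: i≥r, start 0; Z[3]=0
i=4: i≥r, start 0; Z[4]=4 scan→box=[4,8)
i=5: min(r-i=3, Z[1]=2)=2; Z[5]=2
i=6: min(r-i=2, Z[2]=1)=1; Z[6]=1
i=7: min(r-i=1, Z[3]=0)=0; Z[7]=0
i=8: i≥r, start 0; Z[8]=0
i=9: i≥r, start 0; Z[9]=9 scan→box=[9,18)
i=10: min(r-i=8, Z[1]=2)=2; Z[10]=2
i=11: min(r-i=7, Z[2]=1)=1; Z[11]=1
i=12: min(r-i=6, Z[3]=0)=0; Z[12]=0
i=13: min(r-i=5, Z[4]=4)=4; Z[13]=4
i=14: min(r-i=4, Z[5]=2)=2; Z[14]=2
i=15: min(r-i=3, Z[6]=1)=1; Z[15]=1
i=16: min(r-i=2, Z[7]=0)=0; Z[16]=0
i=17: min(r-i=1, Z[8]=0)=0; Z[17]=0
i=18: i≥r, start 0; Z[18]=0
i=19: i≥r, start 0; Z[19]=0
i=20: i≥r, start 0; Z[20]=2 scan→box=[20,22)
i=21: min(r-i=1, Z[1]=2)=1; Z[21]=1
i=22: i≥r, start 0; Z[22]=0
i=23: i≥r, start 0; Z[23]=0
i=24: i≥r, start 0; Z[24]=0

[25, 2, 1, 0, 4, 2, 1, 0, 0, 9, 2, 1, 0, 4, 2, 1, 0, 0, 0, 0, 2, 1, 0, 0, 0]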